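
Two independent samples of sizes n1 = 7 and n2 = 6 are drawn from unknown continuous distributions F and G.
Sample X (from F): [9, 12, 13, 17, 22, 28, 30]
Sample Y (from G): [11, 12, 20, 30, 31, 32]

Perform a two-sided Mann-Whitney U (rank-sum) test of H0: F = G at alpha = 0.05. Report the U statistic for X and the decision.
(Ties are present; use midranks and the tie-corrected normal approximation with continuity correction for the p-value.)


Step 1: Combine and sort all 13 observations; assign midranks.
sorted (value, group): (9,X), (11,Y), (12,X), (12,Y), (13,X), (17,X), (20,Y), (22,X), (28,X), (30,X), (30,Y), (31,Y), (32,Y)
ranks: 9->1, 11->2, 12->3.5, 12->3.5, 13->5, 17->6, 20->7, 22->8, 28->9, 30->10.5, 30->10.5, 31->12, 32->13
Step 2: Rank sum for X: R1 = 1 + 3.5 + 5 + 6 + 8 + 9 + 10.5 = 43.
Step 3: U_X = R1 - n1(n1+1)/2 = 43 - 7*8/2 = 43 - 28 = 15.
       U_Y = n1*n2 - U_X = 42 - 15 = 27.
Step 4: Ties are present, so use the tie-corrected normal approximation (with continuity correction) for the p-value.
Step 5: p-value = 0.430766; compare to alpha = 0.05. fail to reject H0.

U_X = 15, p = 0.430766, fail to reject H0 at alpha = 0.05.


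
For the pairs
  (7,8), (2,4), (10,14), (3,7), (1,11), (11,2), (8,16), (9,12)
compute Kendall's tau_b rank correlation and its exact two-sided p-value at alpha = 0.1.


Step 1: Enumerate the 28 unordered pairs (i,j) with i<j and classify each by sign(x_j-x_i) * sign(y_j-y_i).
  (1,2):dx=-5,dy=-4->C; (1,3):dx=+3,dy=+6->C; (1,4):dx=-4,dy=-1->C; (1,5):dx=-6,dy=+3->D
  (1,6):dx=+4,dy=-6->D; (1,7):dx=+1,dy=+8->C; (1,8):dx=+2,dy=+4->C; (2,3):dx=+8,dy=+10->C
  (2,4):dx=+1,dy=+3->C; (2,5):dx=-1,dy=+7->D; (2,6):dx=+9,dy=-2->D; (2,7):dx=+6,dy=+12->C
  (2,8):dx=+7,dy=+8->C; (3,4):dx=-7,dy=-7->C; (3,5):dx=-9,dy=-3->C; (3,6):dx=+1,dy=-12->D
  (3,7):dx=-2,dy=+2->D; (3,8):dx=-1,dy=-2->C; (4,5):dx=-2,dy=+4->D; (4,6):dx=+8,dy=-5->D
  (4,7):dx=+5,dy=+9->C; (4,8):dx=+6,dy=+5->C; (5,6):dx=+10,dy=-9->D; (5,7):dx=+7,dy=+5->C
  (5,8):dx=+8,dy=+1->C; (6,7):dx=-3,dy=+14->D; (6,8):dx=-2,dy=+10->D; (7,8):dx=+1,dy=-4->D
Step 2: C = 16, D = 12, total pairs = 28.
Step 3: tau = (C - D)/(n(n-1)/2) = (16 - 12)/28 = 0.142857.
Step 4: Exact two-sided p-value (enumerate n! = 40320 permutations of y under H0): p = 0.719544.
Step 5: alpha = 0.1. fail to reject H0.

tau_b = 0.1429 (C=16, D=12), p = 0.719544, fail to reject H0.


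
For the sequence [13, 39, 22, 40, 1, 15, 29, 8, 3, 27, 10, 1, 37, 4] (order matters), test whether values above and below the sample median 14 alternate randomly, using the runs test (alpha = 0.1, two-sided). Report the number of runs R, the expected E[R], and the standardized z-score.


Step 1: Compute median = 14; label A = above, B = below.
Labels in order: BAAABAABBABBAB  (n_A = 7, n_B = 7)
Step 2: Count runs R = 9.
Step 3: Under H0 (random ordering), E[R] = 2*n_A*n_B/(n_A+n_B) + 1 = 2*7*7/14 + 1 = 8.0000.
        Var[R] = 2*n_A*n_B*(2*n_A*n_B - n_A - n_B) / ((n_A+n_B)^2 * (n_A+n_B-1)) = 8232/2548 = 3.2308.
        SD[R] = 1.7974.
Step 4: Continuity-corrected z = (R - 0.5 - E[R]) / SD[R] = (9 - 0.5 - 8.0000) / 1.7974 = 0.2782.
Step 5: Two-sided p-value via normal approximation = 2*(1 - Phi(|z|)) = 0.780879.
Step 6: alpha = 0.1. fail to reject H0.

R = 9, z = 0.2782, p = 0.780879, fail to reject H0.


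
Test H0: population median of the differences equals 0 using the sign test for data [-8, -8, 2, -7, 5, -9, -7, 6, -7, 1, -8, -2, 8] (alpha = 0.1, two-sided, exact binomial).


Step 1: Discard zero differences. Original n = 13; n_eff = number of nonzero differences = 13.
Nonzero differences (with sign): -8, -8, +2, -7, +5, -9, -7, +6, -7, +1, -8, -2, +8
Step 2: Count signs: positive = 5, negative = 8.
Step 3: Under H0: P(positive) = 0.5, so the number of positives S ~ Bin(13, 0.5).
Step 4: Two-sided exact p-value = sum of Bin(13,0.5) probabilities at or below the observed probability = 0.581055.
Step 5: alpha = 0.1. fail to reject H0.

n_eff = 13, pos = 5, neg = 8, p = 0.581055, fail to reject H0.


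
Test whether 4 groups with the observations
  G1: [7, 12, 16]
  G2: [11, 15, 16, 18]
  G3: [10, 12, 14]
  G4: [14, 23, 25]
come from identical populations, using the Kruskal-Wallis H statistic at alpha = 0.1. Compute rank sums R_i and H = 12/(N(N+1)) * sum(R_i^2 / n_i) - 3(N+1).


Step 1: Combine all N = 13 observations and assign midranks.
sorted (value, group, rank): (7,G1,1), (10,G3,2), (11,G2,3), (12,G1,4.5), (12,G3,4.5), (14,G3,6.5), (14,G4,6.5), (15,G2,8), (16,G1,9.5), (16,G2,9.5), (18,G2,11), (23,G4,12), (25,G4,13)
Step 2: Sum ranks within each group.
R_1 = 15 (n_1 = 3)
R_2 = 31.5 (n_2 = 4)
R_3 = 13 (n_3 = 3)
R_4 = 31.5 (n_4 = 3)
Step 3: H = 12/(N(N+1)) * sum(R_i^2/n_i) - 3(N+1)
     = 12/(13*14) * (15^2/3 + 31.5^2/4 + 13^2/3 + 31.5^2/3) - 3*14
     = 0.065934 * 710.146 - 42
     = 4.822802.
Step 4: Ties present; correction factor C = 1 - 18/(13^3 - 13) = 0.991758. Corrected H = 4.822802 / 0.991758 = 4.862881.
Step 5: Under H0, H ~ chi^2(3); p-value = 0.182117.
Step 6: alpha = 0.1. fail to reject H0.

H = 4.8629, df = 3, p = 0.182117, fail to reject H0.


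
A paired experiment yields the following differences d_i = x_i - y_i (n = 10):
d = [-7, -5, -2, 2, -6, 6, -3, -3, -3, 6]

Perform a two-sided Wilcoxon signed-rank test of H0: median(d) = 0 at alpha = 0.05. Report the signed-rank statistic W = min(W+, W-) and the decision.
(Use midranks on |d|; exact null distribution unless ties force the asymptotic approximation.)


Step 1: Drop any zero differences (none here) and take |d_i|.
|d| = [7, 5, 2, 2, 6, 6, 3, 3, 3, 6]
Step 2: Midrank |d_i| (ties get averaged ranks).
ranks: |7|->10, |5|->6, |2|->1.5, |2|->1.5, |6|->8, |6|->8, |3|->4, |3|->4, |3|->4, |6|->8
Step 3: Attach original signs; sum ranks with positive sign and with negative sign.
W+ = 1.5 + 8 + 8 = 17.5
W- = 10 + 6 + 1.5 + 8 + 4 + 4 + 4 = 37.5
(Check: W+ + W- = 55 should equal n(n+1)/2 = 55.)
Step 4: Test statistic W = min(W+, W-) = 17.5.
Step 5: Ties in |d|, so use the tie-corrected normal approximation.
        E[W] = n(n+1)/4 = 10*11/4 = 27.5.
        Tie groups: |d|=2 (t=2), |d|=3 (t=3), |d|=6 (t=3); sum(t^3 - t) = 54.
        Var[W] = n(n+1)(2n+1)/24 - sum(t^3-t)/48 = 2310/24 - 54/48 = 95.125.
        z = (W - E[W]) / sqrt(Var[W]) = (17.5 - 27.5) / 9.7532 = -1.0253.
        Two-sided p = 2*Phi(z) = 0.305220.
Step 6: alpha = 0.05. fail to reject H0.

W+ = 17.5, W- = 37.5, W = min = 17.5, p = 0.305220, fail to reject H0.


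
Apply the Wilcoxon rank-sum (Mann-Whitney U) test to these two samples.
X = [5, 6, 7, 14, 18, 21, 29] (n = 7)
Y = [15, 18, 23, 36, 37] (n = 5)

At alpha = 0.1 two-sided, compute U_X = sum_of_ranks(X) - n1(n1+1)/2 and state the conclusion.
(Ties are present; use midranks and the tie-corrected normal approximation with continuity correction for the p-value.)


Step 1: Combine and sort all 12 observations; assign midranks.
sorted (value, group): (5,X), (6,X), (7,X), (14,X), (15,Y), (18,X), (18,Y), (21,X), (23,Y), (29,X), (36,Y), (37,Y)
ranks: 5->1, 6->2, 7->3, 14->4, 15->5, 18->6.5, 18->6.5, 21->8, 23->9, 29->10, 36->11, 37->12
Step 2: Rank sum for X: R1 = 1 + 2 + 3 + 4 + 6.5 + 8 + 10 = 34.5.
Step 3: U_X = R1 - n1(n1+1)/2 = 34.5 - 7*8/2 = 34.5 - 28 = 6.5.
       U_Y = n1*n2 - U_X = 35 - 6.5 = 28.5.
Step 4: Ties are present, so use the tie-corrected normal approximation (with continuity correction) for the p-value.
Step 5: p-value = 0.087602; compare to alpha = 0.1. reject H0.

U_X = 6.5, p = 0.087602, reject H0 at alpha = 0.1.


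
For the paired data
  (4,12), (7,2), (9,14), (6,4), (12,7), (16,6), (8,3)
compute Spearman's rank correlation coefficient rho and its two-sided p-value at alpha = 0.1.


Step 1: Rank x and y separately (midranks; no ties here).
rank(x): 4->1, 7->3, 9->5, 6->2, 12->6, 16->7, 8->4
rank(y): 12->6, 2->1, 14->7, 4->3, 7->5, 6->4, 3->2
Step 2: d_i = R_x(i) - R_y(i); compute d_i^2.
  (1-6)^2=25, (3-1)^2=4, (5-7)^2=4, (2-3)^2=1, (6-5)^2=1, (7-4)^2=9, (4-2)^2=4
sum(d^2) = 48.
Step 3: rho = 1 - 6*48 / (7*(7^2 - 1)) = 1 - 288/336 = 0.142857.
Step 4: Under H0, t = rho * sqrt((n-2)/(1-rho^2)) = 0.3227 ~ t(5).
Step 5: Two-sided p-value from the t-distribution with 5 df = 0.759945.
Step 6: alpha = 0.1. fail to reject H0.

rho = 0.1429, p = 0.759945, fail to reject H0 at alpha = 0.1.


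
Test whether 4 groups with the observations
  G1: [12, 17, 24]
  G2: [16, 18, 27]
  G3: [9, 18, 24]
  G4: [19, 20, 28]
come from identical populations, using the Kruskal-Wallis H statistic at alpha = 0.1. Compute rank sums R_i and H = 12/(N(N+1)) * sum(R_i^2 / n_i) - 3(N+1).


Step 1: Combine all N = 12 observations and assign midranks.
sorted (value, group, rank): (9,G3,1), (12,G1,2), (16,G2,3), (17,G1,4), (18,G2,5.5), (18,G3,5.5), (19,G4,7), (20,G4,8), (24,G1,9.5), (24,G3,9.5), (27,G2,11), (28,G4,12)
Step 2: Sum ranks within each group.
R_1 = 15.5 (n_1 = 3)
R_2 = 19.5 (n_2 = 3)
R_3 = 16 (n_3 = 3)
R_4 = 27 (n_4 = 3)
Step 3: H = 12/(N(N+1)) * sum(R_i^2/n_i) - 3(N+1)
     = 12/(12*13) * (15.5^2/3 + 19.5^2/3 + 16^2/3 + 27^2/3) - 3*13
     = 0.076923 * 535.167 - 39
     = 2.166667.
Step 4: Ties present; correction factor C = 1 - 12/(12^3 - 12) = 0.993007. Corrected H = 2.166667 / 0.993007 = 2.181925.
Step 5: Under H0, H ~ chi^2(3); p-value = 0.535517.
Step 6: alpha = 0.1. fail to reject H0.

H = 2.1819, df = 3, p = 0.535517, fail to reject H0.


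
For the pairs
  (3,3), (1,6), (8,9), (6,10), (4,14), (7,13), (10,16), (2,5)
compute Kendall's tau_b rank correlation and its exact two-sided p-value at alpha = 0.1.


Step 1: Enumerate the 28 unordered pairs (i,j) with i<j and classify each by sign(x_j-x_i) * sign(y_j-y_i).
  (1,2):dx=-2,dy=+3->D; (1,3):dx=+5,dy=+6->C; (1,4):dx=+3,dy=+7->C; (1,5):dx=+1,dy=+11->C
  (1,6):dx=+4,dy=+10->C; (1,7):dx=+7,dy=+13->C; (1,8):dx=-1,dy=+2->D; (2,3):dx=+7,dy=+3->C
  (2,4):dx=+5,dy=+4->C; (2,5):dx=+3,dy=+8->C; (2,6):dx=+6,dy=+7->C; (2,7):dx=+9,dy=+10->C
  (2,8):dx=+1,dy=-1->D; (3,4):dx=-2,dy=+1->D; (3,5):dx=-4,dy=+5->D; (3,6):dx=-1,dy=+4->D
  (3,7):dx=+2,dy=+7->C; (3,8):dx=-6,dy=-4->C; (4,5):dx=-2,dy=+4->D; (4,6):dx=+1,dy=+3->C
  (4,7):dx=+4,dy=+6->C; (4,8):dx=-4,dy=-5->C; (5,6):dx=+3,dy=-1->D; (5,7):dx=+6,dy=+2->C
  (5,8):dx=-2,dy=-9->C; (6,7):dx=+3,dy=+3->C; (6,8):dx=-5,dy=-8->C; (7,8):dx=-8,dy=-11->C
Step 2: C = 20, D = 8, total pairs = 28.
Step 3: tau = (C - D)/(n(n-1)/2) = (20 - 8)/28 = 0.428571.
Step 4: Exact two-sided p-value (enumerate n! = 40320 permutations of y under H0): p = 0.178869.
Step 5: alpha = 0.1. fail to reject H0.

tau_b = 0.4286 (C=20, D=8), p = 0.178869, fail to reject H0.


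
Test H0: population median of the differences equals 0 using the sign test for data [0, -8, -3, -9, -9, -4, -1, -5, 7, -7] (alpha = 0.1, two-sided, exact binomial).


Step 1: Discard zero differences. Original n = 10; n_eff = number of nonzero differences = 9.
Nonzero differences (with sign): -8, -3, -9, -9, -4, -1, -5, +7, -7
Step 2: Count signs: positive = 1, negative = 8.
Step 3: Under H0: P(positive) = 0.5, so the number of positives S ~ Bin(9, 0.5).
Step 4: Two-sided exact p-value = sum of Bin(9,0.5) probabilities at or below the observed probability = 0.039062.
Step 5: alpha = 0.1. reject H0.

n_eff = 9, pos = 1, neg = 8, p = 0.039062, reject H0.


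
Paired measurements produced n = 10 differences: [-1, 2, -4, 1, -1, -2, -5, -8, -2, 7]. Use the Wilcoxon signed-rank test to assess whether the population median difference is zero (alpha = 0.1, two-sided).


Step 1: Drop any zero differences (none here) and take |d_i|.
|d| = [1, 2, 4, 1, 1, 2, 5, 8, 2, 7]
Step 2: Midrank |d_i| (ties get averaged ranks).
ranks: |1|->2, |2|->5, |4|->7, |1|->2, |1|->2, |2|->5, |5|->8, |8|->10, |2|->5, |7|->9
Step 3: Attach original signs; sum ranks with positive sign and with negative sign.
W+ = 5 + 2 + 9 = 16
W- = 2 + 7 + 2 + 5 + 8 + 10 + 5 = 39
(Check: W+ + W- = 55 should equal n(n+1)/2 = 55.)
Step 4: Test statistic W = min(W+, W-) = 16.
Step 5: Ties in |d|, so use the tie-corrected normal approximation.
        E[W] = n(n+1)/4 = 10*11/4 = 27.5.
        Tie groups: |d|=1 (t=3), |d|=2 (t=3); sum(t^3 - t) = 48.
        Var[W] = n(n+1)(2n+1)/24 - sum(t^3-t)/48 = 2310/24 - 48/48 = 95.25.
        z = (W - E[W]) / sqrt(Var[W]) = (16 - 27.5) / 9.7596 = -1.1783.
        Two-sided p = 2*Phi(z) = 0.238667.
Step 6: alpha = 0.1. fail to reject H0.

W+ = 16, W- = 39, W = min = 16, p = 0.238667, fail to reject H0.


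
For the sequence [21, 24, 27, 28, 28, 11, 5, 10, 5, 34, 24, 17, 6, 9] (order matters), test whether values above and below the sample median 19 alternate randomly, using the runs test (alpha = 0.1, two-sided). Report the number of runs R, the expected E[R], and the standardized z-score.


Step 1: Compute median = 19; label A = above, B = below.
Labels in order: AAAAABBBBAABBB  (n_A = 7, n_B = 7)
Step 2: Count runs R = 4.
Step 3: Under H0 (random ordering), E[R] = 2*n_A*n_B/(n_A+n_B) + 1 = 2*7*7/14 + 1 = 8.0000.
        Var[R] = 2*n_A*n_B*(2*n_A*n_B - n_A - n_B) / ((n_A+n_B)^2 * (n_A+n_B-1)) = 8232/2548 = 3.2308.
        SD[R] = 1.7974.
Step 4: Continuity-corrected z = (R + 0.5 - E[R]) / SD[R] = (4 + 0.5 - 8.0000) / 1.7974 = -1.9472.
Step 5: Two-sided p-value via normal approximation = 2*(1 - Phi(|z|)) = 0.051508.
Step 6: alpha = 0.1. reject H0.

R = 4, z = -1.9472, p = 0.051508, reject H0.


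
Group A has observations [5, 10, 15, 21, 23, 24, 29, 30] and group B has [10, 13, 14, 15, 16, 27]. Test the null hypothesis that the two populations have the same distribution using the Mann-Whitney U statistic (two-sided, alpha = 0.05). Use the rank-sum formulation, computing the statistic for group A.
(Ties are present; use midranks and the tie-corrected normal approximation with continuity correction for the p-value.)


Step 1: Combine and sort all 14 observations; assign midranks.
sorted (value, group): (5,X), (10,X), (10,Y), (13,Y), (14,Y), (15,X), (15,Y), (16,Y), (21,X), (23,X), (24,X), (27,Y), (29,X), (30,X)
ranks: 5->1, 10->2.5, 10->2.5, 13->4, 14->5, 15->6.5, 15->6.5, 16->8, 21->9, 23->10, 24->11, 27->12, 29->13, 30->14
Step 2: Rank sum for X: R1 = 1 + 2.5 + 6.5 + 9 + 10 + 11 + 13 + 14 = 67.
Step 3: U_X = R1 - n1(n1+1)/2 = 67 - 8*9/2 = 67 - 36 = 31.
       U_Y = n1*n2 - U_X = 48 - 31 = 17.
Step 4: Ties are present, so use the tie-corrected normal approximation (with continuity correction) for the p-value.
Step 5: p-value = 0.400350; compare to alpha = 0.05. fail to reject H0.

U_X = 31, p = 0.400350, fail to reject H0 at alpha = 0.05.


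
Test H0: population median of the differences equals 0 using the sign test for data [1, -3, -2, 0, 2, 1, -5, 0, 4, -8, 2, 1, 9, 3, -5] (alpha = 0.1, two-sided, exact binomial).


Step 1: Discard zero differences. Original n = 15; n_eff = number of nonzero differences = 13.
Nonzero differences (with sign): +1, -3, -2, +2, +1, -5, +4, -8, +2, +1, +9, +3, -5
Step 2: Count signs: positive = 8, negative = 5.
Step 3: Under H0: P(positive) = 0.5, so the number of positives S ~ Bin(13, 0.5).
Step 4: Two-sided exact p-value = sum of Bin(13,0.5) probabilities at or below the observed probability = 0.581055.
Step 5: alpha = 0.1. fail to reject H0.

n_eff = 13, pos = 8, neg = 5, p = 0.581055, fail to reject H0.


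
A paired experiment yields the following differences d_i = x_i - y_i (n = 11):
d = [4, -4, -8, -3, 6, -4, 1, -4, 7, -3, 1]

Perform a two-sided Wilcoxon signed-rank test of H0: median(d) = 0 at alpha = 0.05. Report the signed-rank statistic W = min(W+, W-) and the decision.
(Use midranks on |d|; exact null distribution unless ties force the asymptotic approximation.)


Step 1: Drop any zero differences (none here) and take |d_i|.
|d| = [4, 4, 8, 3, 6, 4, 1, 4, 7, 3, 1]
Step 2: Midrank |d_i| (ties get averaged ranks).
ranks: |4|->6.5, |4|->6.5, |8|->11, |3|->3.5, |6|->9, |4|->6.5, |1|->1.5, |4|->6.5, |7|->10, |3|->3.5, |1|->1.5
Step 3: Attach original signs; sum ranks with positive sign and with negative sign.
W+ = 6.5 + 9 + 1.5 + 10 + 1.5 = 28.5
W- = 6.5 + 11 + 3.5 + 6.5 + 6.5 + 3.5 = 37.5
(Check: W+ + W- = 66 should equal n(n+1)/2 = 66.)
Step 4: Test statistic W = min(W+, W-) = 28.5.
Step 5: Ties in |d|, so use the tie-corrected normal approximation.
        E[W] = n(n+1)/4 = 11*12/4 = 33.
        Tie groups: |d|=1 (t=2), |d|=3 (t=2), |d|=4 (t=4); sum(t^3 - t) = 72.
        Var[W] = n(n+1)(2n+1)/24 - sum(t^3-t)/48 = 3036/24 - 72/48 = 125.
        z = (W - E[W]) / sqrt(Var[W]) = (28.5 - 33) / 11.1803 = -0.4025.
        Two-sided p = 2*Phi(z) = 0.687322.
Step 6: alpha = 0.05. fail to reject H0.

W+ = 28.5, W- = 37.5, W = min = 28.5, p = 0.687322, fail to reject H0.


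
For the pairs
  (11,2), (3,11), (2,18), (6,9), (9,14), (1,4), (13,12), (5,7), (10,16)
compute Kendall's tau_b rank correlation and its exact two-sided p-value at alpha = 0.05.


Step 1: Enumerate the 36 unordered pairs (i,j) with i<j and classify each by sign(x_j-x_i) * sign(y_j-y_i).
  (1,2):dx=-8,dy=+9->D; (1,3):dx=-9,dy=+16->D; (1,4):dx=-5,dy=+7->D; (1,5):dx=-2,dy=+12->D
  (1,6):dx=-10,dy=+2->D; (1,7):dx=+2,dy=+10->C; (1,8):dx=-6,dy=+5->D; (1,9):dx=-1,dy=+14->D
  (2,3):dx=-1,dy=+7->D; (2,4):dx=+3,dy=-2->D; (2,5):dx=+6,dy=+3->C; (2,6):dx=-2,dy=-7->C
  (2,7):dx=+10,dy=+1->C; (2,8):dx=+2,dy=-4->D; (2,9):dx=+7,dy=+5->C; (3,4):dx=+4,dy=-9->D
  (3,5):dx=+7,dy=-4->D; (3,6):dx=-1,dy=-14->C; (3,7):dx=+11,dy=-6->D; (3,8):dx=+3,dy=-11->D
  (3,9):dx=+8,dy=-2->D; (4,5):dx=+3,dy=+5->C; (4,6):dx=-5,dy=-5->C; (4,7):dx=+7,dy=+3->C
  (4,8):dx=-1,dy=-2->C; (4,9):dx=+4,dy=+7->C; (5,6):dx=-8,dy=-10->C; (5,7):dx=+4,dy=-2->D
  (5,8):dx=-4,dy=-7->C; (5,9):dx=+1,dy=+2->C; (6,7):dx=+12,dy=+8->C; (6,8):dx=+4,dy=+3->C
  (6,9):dx=+9,dy=+12->C; (7,8):dx=-8,dy=-5->C; (7,9):dx=-3,dy=+4->D; (8,9):dx=+5,dy=+9->C
Step 2: C = 19, D = 17, total pairs = 36.
Step 3: tau = (C - D)/(n(n-1)/2) = (19 - 17)/36 = 0.055556.
Step 4: Exact two-sided p-value (enumerate n! = 362880 permutations of y under H0): p = 0.919455.
Step 5: alpha = 0.05. fail to reject H0.

tau_b = 0.0556 (C=19, D=17), p = 0.919455, fail to reject H0.


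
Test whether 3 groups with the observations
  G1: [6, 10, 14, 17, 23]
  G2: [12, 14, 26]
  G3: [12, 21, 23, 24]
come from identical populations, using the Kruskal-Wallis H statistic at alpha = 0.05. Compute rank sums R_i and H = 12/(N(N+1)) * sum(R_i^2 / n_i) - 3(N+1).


Step 1: Combine all N = 12 observations and assign midranks.
sorted (value, group, rank): (6,G1,1), (10,G1,2), (12,G2,3.5), (12,G3,3.5), (14,G1,5.5), (14,G2,5.5), (17,G1,7), (21,G3,8), (23,G1,9.5), (23,G3,9.5), (24,G3,11), (26,G2,12)
Step 2: Sum ranks within each group.
R_1 = 25 (n_1 = 5)
R_2 = 21 (n_2 = 3)
R_3 = 32 (n_3 = 4)
Step 3: H = 12/(N(N+1)) * sum(R_i^2/n_i) - 3(N+1)
     = 12/(12*13) * (25^2/5 + 21^2/3 + 32^2/4) - 3*13
     = 0.076923 * 528 - 39
     = 1.615385.
Step 4: Ties present; correction factor C = 1 - 18/(12^3 - 12) = 0.989510. Corrected H = 1.615385 / 0.989510 = 1.632509.
Step 5: Under H0, H ~ chi^2(2); p-value = 0.442084.
Step 6: alpha = 0.05. fail to reject H0.

H = 1.6325, df = 2, p = 0.442084, fail to reject H0.


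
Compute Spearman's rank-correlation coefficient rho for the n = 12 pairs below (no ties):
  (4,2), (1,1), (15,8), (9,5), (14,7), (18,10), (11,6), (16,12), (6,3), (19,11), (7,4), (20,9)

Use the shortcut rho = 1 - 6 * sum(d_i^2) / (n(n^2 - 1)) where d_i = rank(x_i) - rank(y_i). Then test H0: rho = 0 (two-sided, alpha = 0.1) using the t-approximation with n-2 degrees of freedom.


Step 1: Rank x and y separately (midranks; no ties here).
rank(x): 4->2, 1->1, 15->8, 9->5, 14->7, 18->10, 11->6, 16->9, 6->3, 19->11, 7->4, 20->12
rank(y): 2->2, 1->1, 8->8, 5->5, 7->7, 10->10, 6->6, 12->12, 3->3, 11->11, 4->4, 9->9
Step 2: d_i = R_x(i) - R_y(i); compute d_i^2.
  (2-2)^2=0, (1-1)^2=0, (8-8)^2=0, (5-5)^2=0, (7-7)^2=0, (10-10)^2=0, (6-6)^2=0, (9-12)^2=9, (3-3)^2=0, (11-11)^2=0, (4-4)^2=0, (12-9)^2=9
sum(d^2) = 18.
Step 3: rho = 1 - 6*18 / (12*(12^2 - 1)) = 1 - 108/1716 = 0.937063.
Step 4: Under H0, t = rho * sqrt((n-2)/(1-rho^2)) = 8.4868 ~ t(10).
Step 5: Two-sided p-value from the t-distribution with 10 df = 0.000007.
Step 6: alpha = 0.1. reject H0.

rho = 0.9371, p = 0.000007, reject H0 at alpha = 0.1.


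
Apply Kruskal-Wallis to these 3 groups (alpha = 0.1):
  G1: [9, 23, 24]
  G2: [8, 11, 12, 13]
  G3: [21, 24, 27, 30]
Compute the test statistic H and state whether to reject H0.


Step 1: Combine all N = 11 observations and assign midranks.
sorted (value, group, rank): (8,G2,1), (9,G1,2), (11,G2,3), (12,G2,4), (13,G2,5), (21,G3,6), (23,G1,7), (24,G1,8.5), (24,G3,8.5), (27,G3,10), (30,G3,11)
Step 2: Sum ranks within each group.
R_1 = 17.5 (n_1 = 3)
R_2 = 13 (n_2 = 4)
R_3 = 35.5 (n_3 = 4)
Step 3: H = 12/(N(N+1)) * sum(R_i^2/n_i) - 3(N+1)
     = 12/(11*12) * (17.5^2/3 + 13^2/4 + 35.5^2/4) - 3*12
     = 0.090909 * 459.396 - 36
     = 5.763258.
Step 4: Ties present; correction factor C = 1 - 6/(11^3 - 11) = 0.995455. Corrected H = 5.763258 / 0.995455 = 5.789574.
Step 5: Under H0, H ~ chi^2(2); p-value = 0.055311.
Step 6: alpha = 0.1. reject H0.

H = 5.7896, df = 2, p = 0.055311, reject H0.


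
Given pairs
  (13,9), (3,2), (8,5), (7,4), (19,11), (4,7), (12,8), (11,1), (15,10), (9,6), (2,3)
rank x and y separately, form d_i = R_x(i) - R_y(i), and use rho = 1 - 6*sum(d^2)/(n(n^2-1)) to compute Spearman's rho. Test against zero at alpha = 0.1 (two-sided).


Step 1: Rank x and y separately (midranks; no ties here).
rank(x): 13->9, 3->2, 8->5, 7->4, 19->11, 4->3, 12->8, 11->7, 15->10, 9->6, 2->1
rank(y): 9->9, 2->2, 5->5, 4->4, 11->11, 7->7, 8->8, 1->1, 10->10, 6->6, 3->3
Step 2: d_i = R_x(i) - R_y(i); compute d_i^2.
  (9-9)^2=0, (2-2)^2=0, (5-5)^2=0, (4-4)^2=0, (11-11)^2=0, (3-7)^2=16, (8-8)^2=0, (7-1)^2=36, (10-10)^2=0, (6-6)^2=0, (1-3)^2=4
sum(d^2) = 56.
Step 3: rho = 1 - 6*56 / (11*(11^2 - 1)) = 1 - 336/1320 = 0.745455.
Step 4: Under H0, t = rho * sqrt((n-2)/(1-rho^2)) = 3.3551 ~ t(9).
Step 5: Two-sided p-value from the t-distribution with 9 df = 0.008455.
Step 6: alpha = 0.1. reject H0.

rho = 0.7455, p = 0.008455, reject H0 at alpha = 0.1.


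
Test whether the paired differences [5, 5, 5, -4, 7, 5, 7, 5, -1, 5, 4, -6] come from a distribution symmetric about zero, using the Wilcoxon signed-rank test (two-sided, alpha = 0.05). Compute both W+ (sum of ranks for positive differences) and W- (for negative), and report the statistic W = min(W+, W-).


Step 1: Drop any zero differences (none here) and take |d_i|.
|d| = [5, 5, 5, 4, 7, 5, 7, 5, 1, 5, 4, 6]
Step 2: Midrank |d_i| (ties get averaged ranks).
ranks: |5|->6.5, |5|->6.5, |5|->6.5, |4|->2.5, |7|->11.5, |5|->6.5, |7|->11.5, |5|->6.5, |1|->1, |5|->6.5, |4|->2.5, |6|->10
Step 3: Attach original signs; sum ranks with positive sign and with negative sign.
W+ = 6.5 + 6.5 + 6.5 + 11.5 + 6.5 + 11.5 + 6.5 + 6.5 + 2.5 = 64.5
W- = 2.5 + 1 + 10 = 13.5
(Check: W+ + W- = 78 should equal n(n+1)/2 = 78.)
Step 4: Test statistic W = min(W+, W-) = 13.5.
Step 5: Ties in |d|, so use the tie-corrected normal approximation.
        E[W] = n(n+1)/4 = 12*13/4 = 39.
        Tie groups: |d|=4 (t=2), |d|=5 (t=6), |d|=7 (t=2); sum(t^3 - t) = 222.
        Var[W] = n(n+1)(2n+1)/24 - sum(t^3-t)/48 = 3900/24 - 222/48 = 157.875.
        z = (W - E[W]) / sqrt(Var[W]) = (13.5 - 39) / 12.5648 = -2.0295.
        Two-sided p = 2*Phi(z) = 0.042410.
Step 6: alpha = 0.05. reject H0.

W+ = 64.5, W- = 13.5, W = min = 13.5, p = 0.042410, reject H0.


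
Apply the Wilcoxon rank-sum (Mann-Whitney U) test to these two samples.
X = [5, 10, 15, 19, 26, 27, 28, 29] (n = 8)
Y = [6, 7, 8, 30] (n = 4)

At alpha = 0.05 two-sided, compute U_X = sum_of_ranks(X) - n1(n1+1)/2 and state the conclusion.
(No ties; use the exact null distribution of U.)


Step 1: Combine and sort all 12 observations; assign midranks.
sorted (value, group): (5,X), (6,Y), (7,Y), (8,Y), (10,X), (15,X), (19,X), (26,X), (27,X), (28,X), (29,X), (30,Y)
ranks: 5->1, 6->2, 7->3, 8->4, 10->5, 15->6, 19->7, 26->8, 27->9, 28->10, 29->11, 30->12
Step 2: Rank sum for X: R1 = 1 + 5 + 6 + 7 + 8 + 9 + 10 + 11 = 57.
Step 3: U_X = R1 - n1(n1+1)/2 = 57 - 8*9/2 = 57 - 36 = 21.
       U_Y = n1*n2 - U_X = 32 - 21 = 11.
Step 4: No ties, so the exact null distribution of U (based on enumerating the C(12,8) = 495 equally likely rank assignments) gives the two-sided p-value.
Step 5: p-value = 0.460606; compare to alpha = 0.05. fail to reject H0.

U_X = 21, p = 0.460606, fail to reject H0 at alpha = 0.05.


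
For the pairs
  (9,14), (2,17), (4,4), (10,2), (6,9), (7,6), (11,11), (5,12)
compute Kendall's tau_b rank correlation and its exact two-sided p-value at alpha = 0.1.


Step 1: Enumerate the 28 unordered pairs (i,j) with i<j and classify each by sign(x_j-x_i) * sign(y_j-y_i).
  (1,2):dx=-7,dy=+3->D; (1,3):dx=-5,dy=-10->C; (1,4):dx=+1,dy=-12->D; (1,5):dx=-3,dy=-5->C
  (1,6):dx=-2,dy=-8->C; (1,7):dx=+2,dy=-3->D; (1,8):dx=-4,dy=-2->C; (2,3):dx=+2,dy=-13->D
  (2,4):dx=+8,dy=-15->D; (2,5):dx=+4,dy=-8->D; (2,6):dx=+5,dy=-11->D; (2,7):dx=+9,dy=-6->D
  (2,8):dx=+3,dy=-5->D; (3,4):dx=+6,dy=-2->D; (3,5):dx=+2,dy=+5->C; (3,6):dx=+3,dy=+2->C
  (3,7):dx=+7,dy=+7->C; (3,8):dx=+1,dy=+8->C; (4,5):dx=-4,dy=+7->D; (4,6):dx=-3,dy=+4->D
  (4,7):dx=+1,dy=+9->C; (4,8):dx=-5,dy=+10->D; (5,6):dx=+1,dy=-3->D; (5,7):dx=+5,dy=+2->C
  (5,8):dx=-1,dy=+3->D; (6,7):dx=+4,dy=+5->C; (6,8):dx=-2,dy=+6->D; (7,8):dx=-6,dy=+1->D
Step 2: C = 11, D = 17, total pairs = 28.
Step 3: tau = (C - D)/(n(n-1)/2) = (11 - 17)/28 = -0.214286.
Step 4: Exact two-sided p-value (enumerate n! = 40320 permutations of y under H0): p = 0.548413.
Step 5: alpha = 0.1. fail to reject H0.

tau_b = -0.2143 (C=11, D=17), p = 0.548413, fail to reject H0.


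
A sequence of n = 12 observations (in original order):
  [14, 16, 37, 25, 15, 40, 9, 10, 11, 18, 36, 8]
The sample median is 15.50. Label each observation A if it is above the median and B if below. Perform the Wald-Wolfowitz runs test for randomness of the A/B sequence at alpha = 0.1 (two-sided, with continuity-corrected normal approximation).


Step 1: Compute median = 15.50; label A = above, B = below.
Labels in order: BAAABABBBAAB  (n_A = 6, n_B = 6)
Step 2: Count runs R = 7.
Step 3: Under H0 (random ordering), E[R] = 2*n_A*n_B/(n_A+n_B) + 1 = 2*6*6/12 + 1 = 7.0000.
        Var[R] = 2*n_A*n_B*(2*n_A*n_B - n_A - n_B) / ((n_A+n_B)^2 * (n_A+n_B-1)) = 4320/1584 = 2.7273.
        SD[R] = 1.6514.
Step 4: R = E[R], so z = 0 with no continuity correction.
Step 5: Two-sided p-value via normal approximation = 2*(1 - Phi(|z|)) = 1.000000.
Step 6: alpha = 0.1. fail to reject H0.

R = 7, z = 0.0000, p = 1.000000, fail to reject H0.


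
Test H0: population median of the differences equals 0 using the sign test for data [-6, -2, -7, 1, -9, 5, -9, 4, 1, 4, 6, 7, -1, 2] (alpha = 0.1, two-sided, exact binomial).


Step 1: Discard zero differences. Original n = 14; n_eff = number of nonzero differences = 14.
Nonzero differences (with sign): -6, -2, -7, +1, -9, +5, -9, +4, +1, +4, +6, +7, -1, +2
Step 2: Count signs: positive = 8, negative = 6.
Step 3: Under H0: P(positive) = 0.5, so the number of positives S ~ Bin(14, 0.5).
Step 4: Two-sided exact p-value = sum of Bin(14,0.5) probabilities at or below the observed probability = 0.790527.
Step 5: alpha = 0.1. fail to reject H0.

n_eff = 14, pos = 8, neg = 6, p = 0.790527, fail to reject H0.


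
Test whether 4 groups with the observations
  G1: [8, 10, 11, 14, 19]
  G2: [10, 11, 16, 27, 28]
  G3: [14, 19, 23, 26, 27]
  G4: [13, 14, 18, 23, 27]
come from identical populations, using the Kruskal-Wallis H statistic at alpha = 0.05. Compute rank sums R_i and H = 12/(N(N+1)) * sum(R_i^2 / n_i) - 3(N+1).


Step 1: Combine all N = 20 observations and assign midranks.
sorted (value, group, rank): (8,G1,1), (10,G1,2.5), (10,G2,2.5), (11,G1,4.5), (11,G2,4.5), (13,G4,6), (14,G1,8), (14,G3,8), (14,G4,8), (16,G2,10), (18,G4,11), (19,G1,12.5), (19,G3,12.5), (23,G3,14.5), (23,G4,14.5), (26,G3,16), (27,G2,18), (27,G3,18), (27,G4,18), (28,G2,20)
Step 2: Sum ranks within each group.
R_1 = 28.5 (n_1 = 5)
R_2 = 55 (n_2 = 5)
R_3 = 69 (n_3 = 5)
R_4 = 57.5 (n_4 = 5)
Step 3: H = 12/(N(N+1)) * sum(R_i^2/n_i) - 3(N+1)
     = 12/(20*21) * (28.5^2/5 + 55^2/5 + 69^2/5 + 57.5^2/5) - 3*21
     = 0.028571 * 2380.9 - 63
     = 5.025714.
Step 4: Ties present; correction factor C = 1 - 72/(20^3 - 20) = 0.990977. Corrected H = 5.025714 / 0.990977 = 5.071472.
Step 5: Under H0, H ~ chi^2(3); p-value = 0.166638.
Step 6: alpha = 0.05. fail to reject H0.

H = 5.0715, df = 3, p = 0.166638, fail to reject H0.


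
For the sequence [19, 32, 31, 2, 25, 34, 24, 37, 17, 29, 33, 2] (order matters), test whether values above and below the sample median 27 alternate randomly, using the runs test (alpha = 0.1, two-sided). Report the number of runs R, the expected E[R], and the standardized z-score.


Step 1: Compute median = 27; label A = above, B = below.
Labels in order: BAABBABABAAB  (n_A = 6, n_B = 6)
Step 2: Count runs R = 9.
Step 3: Under H0 (random ordering), E[R] = 2*n_A*n_B/(n_A+n_B) + 1 = 2*6*6/12 + 1 = 7.0000.
        Var[R] = 2*n_A*n_B*(2*n_A*n_B - n_A - n_B) / ((n_A+n_B)^2 * (n_A+n_B-1)) = 4320/1584 = 2.7273.
        SD[R] = 1.6514.
Step 4: Continuity-corrected z = (R - 0.5 - E[R]) / SD[R] = (9 - 0.5 - 7.0000) / 1.6514 = 0.9083.
Step 5: Two-sided p-value via normal approximation = 2*(1 - Phi(|z|)) = 0.363722.
Step 6: alpha = 0.1. fail to reject H0.

R = 9, z = 0.9083, p = 0.363722, fail to reject H0.


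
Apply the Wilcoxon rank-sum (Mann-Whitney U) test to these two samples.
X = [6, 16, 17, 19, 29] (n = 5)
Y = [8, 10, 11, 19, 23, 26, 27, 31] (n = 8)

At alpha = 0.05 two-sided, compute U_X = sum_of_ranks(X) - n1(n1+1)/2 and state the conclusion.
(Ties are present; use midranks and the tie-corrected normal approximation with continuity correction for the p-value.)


Step 1: Combine and sort all 13 observations; assign midranks.
sorted (value, group): (6,X), (8,Y), (10,Y), (11,Y), (16,X), (17,X), (19,X), (19,Y), (23,Y), (26,Y), (27,Y), (29,X), (31,Y)
ranks: 6->1, 8->2, 10->3, 11->4, 16->5, 17->6, 19->7.5, 19->7.5, 23->9, 26->10, 27->11, 29->12, 31->13
Step 2: Rank sum for X: R1 = 1 + 5 + 6 + 7.5 + 12 = 31.5.
Step 3: U_X = R1 - n1(n1+1)/2 = 31.5 - 5*6/2 = 31.5 - 15 = 16.5.
       U_Y = n1*n2 - U_X = 40 - 16.5 = 23.5.
Step 4: Ties are present, so use the tie-corrected normal approximation (with continuity correction) for the p-value.
Step 5: p-value = 0.660111; compare to alpha = 0.05. fail to reject H0.

U_X = 16.5, p = 0.660111, fail to reject H0 at alpha = 0.05.


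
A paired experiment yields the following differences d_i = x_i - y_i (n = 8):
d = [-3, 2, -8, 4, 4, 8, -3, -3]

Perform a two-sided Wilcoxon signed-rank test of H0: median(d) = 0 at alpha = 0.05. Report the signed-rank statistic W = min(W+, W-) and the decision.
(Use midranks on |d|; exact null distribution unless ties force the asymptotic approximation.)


Step 1: Drop any zero differences (none here) and take |d_i|.
|d| = [3, 2, 8, 4, 4, 8, 3, 3]
Step 2: Midrank |d_i| (ties get averaged ranks).
ranks: |3|->3, |2|->1, |8|->7.5, |4|->5.5, |4|->5.5, |8|->7.5, |3|->3, |3|->3
Step 3: Attach original signs; sum ranks with positive sign and with negative sign.
W+ = 1 + 5.5 + 5.5 + 7.5 = 19.5
W- = 3 + 7.5 + 3 + 3 = 16.5
(Check: W+ + W- = 36 should equal n(n+1)/2 = 36.)
Step 4: Test statistic W = min(W+, W-) = 16.5.
Step 5: Ties in |d|, so use the tie-corrected normal approximation.
        E[W] = n(n+1)/4 = 8*9/4 = 18.
        Tie groups: |d|=3 (t=3), |d|=4 (t=2), |d|=8 (t=2); sum(t^3 - t) = 36.
        Var[W] = n(n+1)(2n+1)/24 - sum(t^3-t)/48 = 1224/24 - 36/48 = 50.25.
        z = (W - E[W]) / sqrt(Var[W]) = (16.5 - 18) / 7.0887 = -0.2116.
        Two-sided p = 2*Phi(z) = 0.832416.
Step 6: alpha = 0.05. fail to reject H0.

W+ = 19.5, W- = 16.5, W = min = 16.5, p = 0.832416, fail to reject H0.


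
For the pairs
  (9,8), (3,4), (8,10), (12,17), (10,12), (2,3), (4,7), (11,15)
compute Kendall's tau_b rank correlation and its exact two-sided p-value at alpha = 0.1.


Step 1: Enumerate the 28 unordered pairs (i,j) with i<j and classify each by sign(x_j-x_i) * sign(y_j-y_i).
  (1,2):dx=-6,dy=-4->C; (1,3):dx=-1,dy=+2->D; (1,4):dx=+3,dy=+9->C; (1,5):dx=+1,dy=+4->C
  (1,6):dx=-7,dy=-5->C; (1,7):dx=-5,dy=-1->C; (1,8):dx=+2,dy=+7->C; (2,3):dx=+5,dy=+6->C
  (2,4):dx=+9,dy=+13->C; (2,5):dx=+7,dy=+8->C; (2,6):dx=-1,dy=-1->C; (2,7):dx=+1,dy=+3->C
  (2,8):dx=+8,dy=+11->C; (3,4):dx=+4,dy=+7->C; (3,5):dx=+2,dy=+2->C; (3,6):dx=-6,dy=-7->C
  (3,7):dx=-4,dy=-3->C; (3,8):dx=+3,dy=+5->C; (4,5):dx=-2,dy=-5->C; (4,6):dx=-10,dy=-14->C
  (4,7):dx=-8,dy=-10->C; (4,8):dx=-1,dy=-2->C; (5,6):dx=-8,dy=-9->C; (5,7):dx=-6,dy=-5->C
  (5,8):dx=+1,dy=+3->C; (6,7):dx=+2,dy=+4->C; (6,8):dx=+9,dy=+12->C; (7,8):dx=+7,dy=+8->C
Step 2: C = 27, D = 1, total pairs = 28.
Step 3: tau = (C - D)/(n(n-1)/2) = (27 - 1)/28 = 0.928571.
Step 4: Exact two-sided p-value (enumerate n! = 40320 permutations of y under H0): p = 0.000397.
Step 5: alpha = 0.1. reject H0.

tau_b = 0.9286 (C=27, D=1), p = 0.000397, reject H0.


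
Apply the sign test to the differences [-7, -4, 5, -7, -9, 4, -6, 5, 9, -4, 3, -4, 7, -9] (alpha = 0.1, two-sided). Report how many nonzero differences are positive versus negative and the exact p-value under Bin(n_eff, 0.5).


Step 1: Discard zero differences. Original n = 14; n_eff = number of nonzero differences = 14.
Nonzero differences (with sign): -7, -4, +5, -7, -9, +4, -6, +5, +9, -4, +3, -4, +7, -9
Step 2: Count signs: positive = 6, negative = 8.
Step 3: Under H0: P(positive) = 0.5, so the number of positives S ~ Bin(14, 0.5).
Step 4: Two-sided exact p-value = sum of Bin(14,0.5) probabilities at or below the observed probability = 0.790527.
Step 5: alpha = 0.1. fail to reject H0.

n_eff = 14, pos = 6, neg = 8, p = 0.790527, fail to reject H0.


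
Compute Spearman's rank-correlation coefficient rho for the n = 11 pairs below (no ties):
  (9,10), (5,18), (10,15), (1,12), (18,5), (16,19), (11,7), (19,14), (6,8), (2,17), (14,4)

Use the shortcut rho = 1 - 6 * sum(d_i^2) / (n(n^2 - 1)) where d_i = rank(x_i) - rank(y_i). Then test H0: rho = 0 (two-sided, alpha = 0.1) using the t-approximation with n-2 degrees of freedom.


Step 1: Rank x and y separately (midranks; no ties here).
rank(x): 9->5, 5->3, 10->6, 1->1, 18->10, 16->9, 11->7, 19->11, 6->4, 2->2, 14->8
rank(y): 10->5, 18->10, 15->8, 12->6, 5->2, 19->11, 7->3, 14->7, 8->4, 17->9, 4->1
Step 2: d_i = R_x(i) - R_y(i); compute d_i^2.
  (5-5)^2=0, (3-10)^2=49, (6-8)^2=4, (1-6)^2=25, (10-2)^2=64, (9-11)^2=4, (7-3)^2=16, (11-7)^2=16, (4-4)^2=0, (2-9)^2=49, (8-1)^2=49
sum(d^2) = 276.
Step 3: rho = 1 - 6*276 / (11*(11^2 - 1)) = 1 - 1656/1320 = -0.254545.
Step 4: Under H0, t = rho * sqrt((n-2)/(1-rho^2)) = -0.7896 ~ t(9).
Step 5: Two-sided p-value from the t-distribution with 9 df = 0.450037.
Step 6: alpha = 0.1. fail to reject H0.

rho = -0.2545, p = 0.450037, fail to reject H0 at alpha = 0.1.


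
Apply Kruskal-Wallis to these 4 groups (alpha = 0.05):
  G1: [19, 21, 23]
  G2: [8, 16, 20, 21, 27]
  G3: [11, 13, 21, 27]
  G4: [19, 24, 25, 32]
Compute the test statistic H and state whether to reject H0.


Step 1: Combine all N = 16 observations and assign midranks.
sorted (value, group, rank): (8,G2,1), (11,G3,2), (13,G3,3), (16,G2,4), (19,G1,5.5), (19,G4,5.5), (20,G2,7), (21,G1,9), (21,G2,9), (21,G3,9), (23,G1,11), (24,G4,12), (25,G4,13), (27,G2,14.5), (27,G3,14.5), (32,G4,16)
Step 2: Sum ranks within each group.
R_1 = 25.5 (n_1 = 3)
R_2 = 35.5 (n_2 = 5)
R_3 = 28.5 (n_3 = 4)
R_4 = 46.5 (n_4 = 4)
Step 3: H = 12/(N(N+1)) * sum(R_i^2/n_i) - 3(N+1)
     = 12/(16*17) * (25.5^2/3 + 35.5^2/5 + 28.5^2/4 + 46.5^2/4) - 3*17
     = 0.044118 * 1212.42 - 51
     = 2.489338.
Step 4: Ties present; correction factor C = 1 - 36/(16^3 - 16) = 0.991176. Corrected H = 2.489338 / 0.991176 = 2.511499.
Step 5: Under H0, H ~ chi^2(3); p-value = 0.473217.
Step 6: alpha = 0.05. fail to reject H0.

H = 2.5115, df = 3, p = 0.473217, fail to reject H0.


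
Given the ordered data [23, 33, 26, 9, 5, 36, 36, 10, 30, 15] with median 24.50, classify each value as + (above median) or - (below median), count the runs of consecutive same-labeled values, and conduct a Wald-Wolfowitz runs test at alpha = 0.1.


Step 1: Compute median = 24.50; label A = above, B = below.
Labels in order: BAABBAABAB  (n_A = 5, n_B = 5)
Step 2: Count runs R = 7.
Step 3: Under H0 (random ordering), E[R] = 2*n_A*n_B/(n_A+n_B) + 1 = 2*5*5/10 + 1 = 6.0000.
        Var[R] = 2*n_A*n_B*(2*n_A*n_B - n_A - n_B) / ((n_A+n_B)^2 * (n_A+n_B-1)) = 2000/900 = 2.2222.
        SD[R] = 1.4907.
Step 4: Continuity-corrected z = (R - 0.5 - E[R]) / SD[R] = (7 - 0.5 - 6.0000) / 1.4907 = 0.3354.
Step 5: Two-sided p-value via normal approximation = 2*(1 - Phi(|z|)) = 0.737316.
Step 6: alpha = 0.1. fail to reject H0.

R = 7, z = 0.3354, p = 0.737316, fail to reject H0.


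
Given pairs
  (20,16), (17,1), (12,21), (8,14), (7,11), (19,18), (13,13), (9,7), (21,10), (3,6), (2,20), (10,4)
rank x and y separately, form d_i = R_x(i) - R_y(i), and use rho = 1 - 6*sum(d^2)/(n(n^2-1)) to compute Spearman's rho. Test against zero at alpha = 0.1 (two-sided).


Step 1: Rank x and y separately (midranks; no ties here).
rank(x): 20->11, 17->9, 12->7, 8->4, 7->3, 19->10, 13->8, 9->5, 21->12, 3->2, 2->1, 10->6
rank(y): 16->9, 1->1, 21->12, 14->8, 11->6, 18->10, 13->7, 7->4, 10->5, 6->3, 20->11, 4->2
Step 2: d_i = R_x(i) - R_y(i); compute d_i^2.
  (11-9)^2=4, (9-1)^2=64, (7-12)^2=25, (4-8)^2=16, (3-6)^2=9, (10-10)^2=0, (8-7)^2=1, (5-4)^2=1, (12-5)^2=49, (2-3)^2=1, (1-11)^2=100, (6-2)^2=16
sum(d^2) = 286.
Step 3: rho = 1 - 6*286 / (12*(12^2 - 1)) = 1 - 1716/1716 = 0.000000.
Step 4: Under H0, t = rho * sqrt((n-2)/(1-rho^2)) = 0.0000 ~ t(10).
Step 5: Two-sided p-value from the t-distribution with 10 df = 1.000000.
Step 6: alpha = 0.1. fail to reject H0.

rho = 0.0000, p = 1.000000, fail to reject H0 at alpha = 0.1.


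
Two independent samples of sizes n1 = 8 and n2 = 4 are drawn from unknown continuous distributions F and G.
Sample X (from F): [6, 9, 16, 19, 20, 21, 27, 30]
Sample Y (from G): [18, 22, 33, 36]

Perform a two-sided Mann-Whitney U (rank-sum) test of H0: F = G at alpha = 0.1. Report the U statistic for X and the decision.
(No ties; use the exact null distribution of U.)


Step 1: Combine and sort all 12 observations; assign midranks.
sorted (value, group): (6,X), (9,X), (16,X), (18,Y), (19,X), (20,X), (21,X), (22,Y), (27,X), (30,X), (33,Y), (36,Y)
ranks: 6->1, 9->2, 16->3, 18->4, 19->5, 20->6, 21->7, 22->8, 27->9, 30->10, 33->11, 36->12
Step 2: Rank sum for X: R1 = 1 + 2 + 3 + 5 + 6 + 7 + 9 + 10 = 43.
Step 3: U_X = R1 - n1(n1+1)/2 = 43 - 8*9/2 = 43 - 36 = 7.
       U_Y = n1*n2 - U_X = 32 - 7 = 25.
Step 4: No ties, so the exact null distribution of U (based on enumerating the C(12,8) = 495 equally likely rank assignments) gives the two-sided p-value.
Step 5: p-value = 0.153535; compare to alpha = 0.1. fail to reject H0.

U_X = 7, p = 0.153535, fail to reject H0 at alpha = 0.1.


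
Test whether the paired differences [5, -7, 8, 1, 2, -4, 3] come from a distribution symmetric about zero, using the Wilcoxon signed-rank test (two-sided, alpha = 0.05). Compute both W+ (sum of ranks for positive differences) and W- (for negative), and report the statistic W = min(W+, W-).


Step 1: Drop any zero differences (none here) and take |d_i|.
|d| = [5, 7, 8, 1, 2, 4, 3]
Step 2: Midrank |d_i| (ties get averaged ranks).
ranks: |5|->5, |7|->6, |8|->7, |1|->1, |2|->2, |4|->4, |3|->3
Step 3: Attach original signs; sum ranks with positive sign and with negative sign.
W+ = 5 + 7 + 1 + 2 + 3 = 18
W- = 6 + 4 = 10
(Check: W+ + W- = 28 should equal n(n+1)/2 = 28.)
Step 4: Test statistic W = min(W+, W-) = 10.
Step 5: No ties, so the exact null distribution over the 2^7 = 128 sign assignments gives the two-sided p-value = 0.578125.
Step 6: alpha = 0.05. fail to reject H0.

W+ = 18, W- = 10, W = min = 10, p = 0.578125, fail to reject H0.


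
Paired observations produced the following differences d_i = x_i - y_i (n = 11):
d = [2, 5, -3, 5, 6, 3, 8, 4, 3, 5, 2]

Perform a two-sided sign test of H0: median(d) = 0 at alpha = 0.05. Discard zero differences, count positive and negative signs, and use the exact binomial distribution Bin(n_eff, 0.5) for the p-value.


Step 1: Discard zero differences. Original n = 11; n_eff = number of nonzero differences = 11.
Nonzero differences (with sign): +2, +5, -3, +5, +6, +3, +8, +4, +3, +5, +2
Step 2: Count signs: positive = 10, negative = 1.
Step 3: Under H0: P(positive) = 0.5, so the number of positives S ~ Bin(11, 0.5).
Step 4: Two-sided exact p-value = sum of Bin(11,0.5) probabilities at or below the observed probability = 0.011719.
Step 5: alpha = 0.05. reject H0.

n_eff = 11, pos = 10, neg = 1, p = 0.011719, reject H0.
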